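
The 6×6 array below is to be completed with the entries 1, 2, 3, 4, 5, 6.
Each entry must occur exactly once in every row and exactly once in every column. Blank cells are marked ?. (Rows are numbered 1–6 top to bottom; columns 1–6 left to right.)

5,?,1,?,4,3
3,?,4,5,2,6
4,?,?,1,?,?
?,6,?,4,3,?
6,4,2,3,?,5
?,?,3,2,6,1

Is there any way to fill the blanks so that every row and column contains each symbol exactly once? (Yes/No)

Row 6, column 1: row 6 together with column 1 already contain {1, 2, 3, 4, 5, 6} — every symbol — so nothing can go there. The grid has no valid completion.

No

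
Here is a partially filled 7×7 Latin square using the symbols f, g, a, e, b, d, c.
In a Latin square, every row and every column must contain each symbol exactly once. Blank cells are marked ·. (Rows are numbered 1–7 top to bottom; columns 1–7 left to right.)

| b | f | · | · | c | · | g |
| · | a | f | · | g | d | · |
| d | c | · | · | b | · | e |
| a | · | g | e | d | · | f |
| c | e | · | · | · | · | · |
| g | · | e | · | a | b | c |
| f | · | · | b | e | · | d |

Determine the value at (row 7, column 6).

a

Row 2, column 1: row 2 has {f, g, a, d} and column 1 has {f, g, a, b, d, c}, leaving only e.
Row 2, column 4: row 2 has {f, g, a, e, d} and column 4 has {e, b}, leaving only c.
Row 2, column 7: row 2 has {f, g, a, e, d, c} and column 7 has {f, g, e, d, c}, leaving only b.
Row 3, column 3: row 3 has {e, b, d, c} and column 3 has {f, g, e}, leaving only a.
Row 1, column 3: row 1 has {f, g, b, c} and column 3 has {f, g, a, e}, leaving only d.
Row 1, column 4: row 1 has {f, g, b, d, c} and column 4 has {e, b, c}, leaving only a.
Row 1, column 6: row 1 has {f, g, a, b, d, c} and column 6 has {b, d}, leaving only e.
Row 4, column 2: row 4 has {f, g, a, e, d} and column 2 has {f, a, e, c}, leaving only b.
Row 4, column 6: row 4 has {f, g, a, e, b, d} and column 6 has {e, b, d}, leaving only c.
Row 5, column 3: row 5 has {e, c} and column 3 has {f, g, a, e, d}, leaving only b.
Row 5, column 5: row 5 has {e, b, c} and column 5 has {g, a, e, b, d, c}, leaving only f.
Row 5, column 7: row 5 has {f, e, b, c} and column 7 has {f, g, e, b, d, c}, leaving only a.
Row 5, column 6: row 5 has {f, a, e, b, c} and column 6 has {e, b, d, c}, leaving only g.
Row 7 already has {f, e, b, d} and column 6 already has {g, e, b, d, c}, so row 7, column 6 must be a.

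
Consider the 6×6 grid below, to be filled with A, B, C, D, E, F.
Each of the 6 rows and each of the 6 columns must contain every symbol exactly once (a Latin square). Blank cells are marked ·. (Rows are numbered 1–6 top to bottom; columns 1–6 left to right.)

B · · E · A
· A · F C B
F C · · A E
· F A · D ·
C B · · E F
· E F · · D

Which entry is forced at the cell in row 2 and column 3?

Row 1, column 2: row 1 has {A, B, E} and column 2 has {A, B, C, E, F}, leaving only D.
Row 1, column 3: row 1 has {A, B, D, E} and column 3 has {A, F}, leaving only C.
Row 1, column 5: row 1 has {A, B, C, D, E} and column 5 has {A, C, D, E}, leaving only F.
Row 4, column 1: row 4 has {A, D, F} and column 1 has {B, C, F}, leaving only E.
Row 2, column 1: row 2 has {A, B, C, F} and column 1 has {B, C, E, F}, leaving only D.
Row 2 already has {A, B, C, D, F} and column 3 already has {A, C, F}, so row 2, column 3 must be E.

E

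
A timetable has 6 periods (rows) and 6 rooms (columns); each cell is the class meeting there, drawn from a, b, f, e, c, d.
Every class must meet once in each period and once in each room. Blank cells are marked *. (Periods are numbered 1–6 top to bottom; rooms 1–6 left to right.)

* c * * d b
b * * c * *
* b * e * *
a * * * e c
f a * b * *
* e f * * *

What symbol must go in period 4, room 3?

Period 1, room 1: period 1 has {b, c, d} and room 1 has {a, b, f}, leaving only e.
Period 1, room 3: period 1 has {b, e, c, d} and room 3 has {f}, leaving only a.
Period 1, room 4: period 1 has {a, b, e, c, d} and room 4 has {b, e, c}, leaving only f.
Period 4, room 4: period 4 has {a, e, c} and room 4 has {b, f, e, c}, leaving only d.
Period 4 already has {a, e, c, d} and room 3 already has {a, f}, so period 4, room 3 must be b.

b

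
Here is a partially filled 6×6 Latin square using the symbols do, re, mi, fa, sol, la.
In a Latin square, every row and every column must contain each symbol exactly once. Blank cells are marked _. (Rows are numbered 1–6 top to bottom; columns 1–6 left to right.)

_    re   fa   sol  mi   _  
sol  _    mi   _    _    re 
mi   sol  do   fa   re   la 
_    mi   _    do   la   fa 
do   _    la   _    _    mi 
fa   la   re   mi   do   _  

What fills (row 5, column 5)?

Row 1, column 1: row 1 has {re, mi, fa, sol} and column 1 has {do, mi, fa, sol}, leaving only la.
Row 1, column 6: row 1 has {re, mi, fa, sol, la} and column 6 has {re, mi, fa, la}, leaving only do.
Row 2, column 4: row 2 has {re, mi, sol} and column 4 has {do, mi, fa, sol}, leaving only la.
Row 2, column 5: row 2 has {re, mi, sol, la} and column 5 has {do, re, mi, la}, leaving only fa.
Row 5 already has {do, mi, la} and column 5 already has {do, re, mi, fa, la}, so row 5, column 5 must be sol.

sol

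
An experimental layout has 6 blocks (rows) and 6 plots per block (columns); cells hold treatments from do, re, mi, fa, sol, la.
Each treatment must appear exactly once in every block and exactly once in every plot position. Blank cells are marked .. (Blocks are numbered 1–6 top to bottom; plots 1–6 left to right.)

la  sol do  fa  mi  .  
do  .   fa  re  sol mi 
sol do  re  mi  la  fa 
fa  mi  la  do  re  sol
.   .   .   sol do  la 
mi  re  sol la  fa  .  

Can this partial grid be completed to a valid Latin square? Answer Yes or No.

Yes

No block or plot among the givens repeats a symbol, and propagating forced cells runs into no contradiction.
One valid completion exists (for instance, la sol do fa mi re / do la fa re sol mi / sol do re mi la fa / fa mi la do re sol / re fa mi sol do la / mi re sol la fa do).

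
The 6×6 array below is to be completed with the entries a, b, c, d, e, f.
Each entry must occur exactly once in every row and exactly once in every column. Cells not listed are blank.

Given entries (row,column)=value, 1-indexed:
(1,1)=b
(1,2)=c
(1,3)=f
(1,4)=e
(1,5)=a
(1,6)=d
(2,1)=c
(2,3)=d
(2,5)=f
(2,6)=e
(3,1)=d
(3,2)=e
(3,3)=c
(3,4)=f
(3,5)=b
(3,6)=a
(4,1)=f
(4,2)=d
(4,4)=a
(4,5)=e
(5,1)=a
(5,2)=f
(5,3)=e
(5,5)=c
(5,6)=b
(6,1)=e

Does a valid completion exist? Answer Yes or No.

No row or column among the givens repeats a symbol, and propagating forced cells runs into no contradiction.
One valid completion exists (for instance, b c f e a d / c a d b f e / d e c f b a / f d b a e c / a f e d c b / e b a c d f).

Yes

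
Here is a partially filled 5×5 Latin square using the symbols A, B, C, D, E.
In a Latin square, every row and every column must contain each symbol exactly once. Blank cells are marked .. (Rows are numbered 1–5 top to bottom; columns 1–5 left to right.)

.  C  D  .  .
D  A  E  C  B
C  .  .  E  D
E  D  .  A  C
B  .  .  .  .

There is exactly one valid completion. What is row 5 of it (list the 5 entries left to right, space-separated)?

Row 5, column 2: row 5 has {B} and column 2 has {A, C, D}, leaving only E.
Row 5, column 4: row 5 has {B, E} and column 4 has {A, C, E}, leaving only D.
Row 5, column 5: row 5 has {B, D, E} and column 5 has {B, C, D}, leaving only A.
Row 5, column 3: row 5 has {A, B, D, E} and column 3 has {D, E}, leaving only C.
So row 5 reads: B E C D A.

B E C D A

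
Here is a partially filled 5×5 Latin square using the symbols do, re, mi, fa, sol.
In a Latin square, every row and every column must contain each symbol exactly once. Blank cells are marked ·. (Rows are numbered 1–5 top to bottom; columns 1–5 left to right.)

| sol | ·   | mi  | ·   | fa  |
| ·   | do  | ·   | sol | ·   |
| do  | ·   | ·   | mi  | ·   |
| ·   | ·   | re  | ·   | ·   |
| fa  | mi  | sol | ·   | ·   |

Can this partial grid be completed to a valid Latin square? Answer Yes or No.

No

Row 1, column 2: row 1 has {mi, fa, sol} and column 2 has {do, mi}, so it must be re.
Row 1, column 4: row 1 has {re, mi, fa, sol} and column 4 has {mi, sol}, so it must be do.
Row 2, column 3: row 2 has {do, sol} and column 3 has {re, mi, sol}, so it must be fa.
Now row 3, column 3: row 3 together with column 3 already contain {do, re, mi, fa, sol} — every symbol — so nothing can go there. The grid has no valid completion.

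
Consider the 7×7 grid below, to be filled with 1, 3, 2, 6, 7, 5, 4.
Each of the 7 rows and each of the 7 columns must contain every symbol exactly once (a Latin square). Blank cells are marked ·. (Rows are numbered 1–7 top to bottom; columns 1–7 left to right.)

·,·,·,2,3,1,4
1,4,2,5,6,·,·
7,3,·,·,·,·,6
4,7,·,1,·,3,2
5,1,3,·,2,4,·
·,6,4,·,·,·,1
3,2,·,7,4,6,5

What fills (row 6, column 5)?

7

Row 1, column 1: row 1 has {1, 3, 2, 4} and column 1 has {1, 3, 7, 5, 4}, leaving only 6.
Row 1, column 2: row 1 has {1, 3, 2, 6, 4} and column 2 has {1, 3, 2, 6, 7, 4}, leaving only 5.
Row 1, column 3: row 1 has {1, 3, 2, 6, 5, 4} and column 3 has {3, 2, 4}, leaving only 7.
Row 2, column 6: row 2 has {1, 2, 6, 5, 4} and column 6 has {1, 3, 6, 4}, leaving only 7.
Row 2, column 7: row 2 has {1, 2, 6, 7, 5, 4} and column 7 has {1, 2, 6, 5, 4}, leaving only 3.
Row 3, column 4: row 3 has {3, 6, 7} and column 4 has {1, 2, 7, 5}, leaving only 4.
Row 4, column 5: row 4 has {1, 3, 2, 7, 4} and column 5 has {3, 2, 6, 4}, leaving only 5.
Row 6 already has {1, 6, 4} and column 5 already has {3, 2, 6, 5, 4}, so row 6, column 5 must be 7.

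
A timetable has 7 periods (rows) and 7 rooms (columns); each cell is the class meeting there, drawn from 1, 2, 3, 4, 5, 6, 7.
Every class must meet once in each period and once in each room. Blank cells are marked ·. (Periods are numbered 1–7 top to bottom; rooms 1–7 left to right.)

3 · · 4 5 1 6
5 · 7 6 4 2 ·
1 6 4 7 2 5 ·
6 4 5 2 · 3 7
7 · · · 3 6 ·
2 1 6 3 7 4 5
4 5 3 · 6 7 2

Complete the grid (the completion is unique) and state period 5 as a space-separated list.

7 2 1 5 3 6 4

Period 5, room 2: period 5 has {3, 6, 7} and room 2 has {1, 4, 5, 6}, leaving only 2.
Period 5, room 3: period 5 has {2, 3, 6, 7} and room 3 has {3, 4, 5, 6, 7}, leaving only 1.
Period 5, room 4: period 5 has {1, 2, 3, 6, 7} and room 4 has {2, 3, 4, 6, 7}, leaving only 5.
Period 5, room 7: period 5 has {1, 2, 3, 5, 6, 7} and room 7 has {2, 5, 6, 7}, leaving only 4.
So period 5 reads: 7 2 1 5 3 6 4.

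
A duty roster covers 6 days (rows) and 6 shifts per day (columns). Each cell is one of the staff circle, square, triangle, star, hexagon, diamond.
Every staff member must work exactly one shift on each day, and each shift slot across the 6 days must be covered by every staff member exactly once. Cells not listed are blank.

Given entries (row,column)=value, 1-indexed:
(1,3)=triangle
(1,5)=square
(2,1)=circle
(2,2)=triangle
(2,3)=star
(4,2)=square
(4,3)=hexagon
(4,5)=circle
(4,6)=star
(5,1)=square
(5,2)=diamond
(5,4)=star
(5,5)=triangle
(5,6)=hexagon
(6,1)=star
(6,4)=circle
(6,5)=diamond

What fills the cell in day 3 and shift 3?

Day 2, shift 5: day 2 has {circle, triangle, star} and shift 5 has {circle, square, triangle, diamond}, leaving only hexagon.
Day 3, shift 5: day 3 has {} and shift 5 has {circle, square, triangle, hexagon, diamond}, leaving only star.
Day 5, shift 3: day 5 has {square, triangle, star, hexagon, diamond} and shift 3 has {triangle, star, hexagon}, leaving only circle.
Day 6, shift 2: day 6 has {circle, star, diamond} and shift 2 has {square, triangle, diamond}, leaving only hexagon.
Day 3, shift 2: day 3 has {star} and shift 2 has {square, triangle, hexagon, diamond}, leaving only circle.
Day 1, shift 2: day 1 has {square, triangle} and shift 2 has {circle, square, triangle, hexagon, diamond}, leaving only star.
Day 6, shift 3: day 6 has {circle, star, hexagon, diamond} and shift 3 has {circle, triangle, star, hexagon}, leaving only square.
Day 3 already has {circle, star} and shift 3 already has {circle, square, triangle, star, hexagon}, so day 3, shift 3 must be diamond.

diamond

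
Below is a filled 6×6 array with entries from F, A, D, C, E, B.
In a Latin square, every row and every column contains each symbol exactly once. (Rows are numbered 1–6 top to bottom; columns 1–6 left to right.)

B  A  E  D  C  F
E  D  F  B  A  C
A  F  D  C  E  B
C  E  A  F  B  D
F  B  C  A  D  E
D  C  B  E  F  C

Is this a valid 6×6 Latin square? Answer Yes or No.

No

Column 6 contains C twice (at rows 2 and 6), so it is not a permutation.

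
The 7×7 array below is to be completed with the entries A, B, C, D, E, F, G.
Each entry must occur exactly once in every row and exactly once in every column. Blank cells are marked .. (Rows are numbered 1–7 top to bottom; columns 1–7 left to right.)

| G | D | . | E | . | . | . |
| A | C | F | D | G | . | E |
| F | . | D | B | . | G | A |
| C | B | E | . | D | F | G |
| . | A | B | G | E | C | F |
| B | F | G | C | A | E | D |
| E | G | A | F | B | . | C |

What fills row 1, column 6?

Row 1, column 3: row 1 has {D, E, G} and column 3 has {A, B, D, E, F, G}, leaving only C.
Row 1, column 5: row 1 has {C, D, E, G} and column 5 has {A, B, D, E, G}, leaving only F.
Row 1, column 7: row 1 has {C, D, E, F, G} and column 7 has {A, C, D, E, F, G}, leaving only B.
Row 1 already has {B, C, D, E, F, G} and column 6 already has {C, E, F, G}, so row 1, column 6 must be A.

A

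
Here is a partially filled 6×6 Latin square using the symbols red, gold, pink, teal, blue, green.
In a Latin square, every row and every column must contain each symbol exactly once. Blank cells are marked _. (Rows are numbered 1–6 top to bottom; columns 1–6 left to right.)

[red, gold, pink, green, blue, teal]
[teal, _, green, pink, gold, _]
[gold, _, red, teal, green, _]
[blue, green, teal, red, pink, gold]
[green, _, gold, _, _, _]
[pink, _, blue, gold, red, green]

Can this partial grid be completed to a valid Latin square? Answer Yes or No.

Yes

No row or column among the givens repeats a symbol, and propagating forced cells runs into no contradiction.
One valid completion exists (for instance, red gold pink green blue teal / teal red green pink gold blue / gold blue red teal green pink / blue green teal red pink gold / green pink gold blue teal red / pink teal blue gold red green).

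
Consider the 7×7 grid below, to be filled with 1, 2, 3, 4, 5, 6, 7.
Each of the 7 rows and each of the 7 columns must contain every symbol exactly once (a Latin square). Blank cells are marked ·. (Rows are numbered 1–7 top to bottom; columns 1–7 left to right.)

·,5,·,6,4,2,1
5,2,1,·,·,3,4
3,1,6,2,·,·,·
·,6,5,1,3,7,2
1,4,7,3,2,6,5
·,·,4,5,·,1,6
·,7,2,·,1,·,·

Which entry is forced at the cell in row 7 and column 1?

6

Row 1, column 1: row 1 has {1, 2, 4, 5, 6} and column 1 has {1, 3, 5}, leaving only 7.
Row 1, column 3: row 1 has {1, 2, 4, 5, 6, 7} and column 3 has {1, 2, 4, 5, 6, 7}, leaving only 3.
Row 2, column 4: row 2 has {1, 2, 3, 4, 5} and column 4 has {1, 2, 3, 5, 6}, leaving only 7.
Row 2, column 5: row 2 has {1, 2, 3, 4, 5, 7} and column 5 has {1, 2, 3, 4}, leaving only 6.
Row 3, column 7: row 3 has {1, 2, 3, 6} and column 7 has {1, 2, 4, 5, 6}, leaving only 7.
Row 3, column 5: row 3 has {1, 2, 3, 6, 7} and column 5 has {1, 2, 3, 4, 6}, leaving only 5.
Row 3, column 6: row 3 has {1, 2, 3, 5, 6, 7} and column 6 has {1, 2, 3, 6, 7}, leaving only 4.
Row 4, column 1: row 4 has {1, 2, 3, 5, 6, 7} and column 1 has {1, 3, 5, 7}, leaving only 4.
Row 7 already has {1, 2, 7} and column 1 already has {1, 3, 4, 5, 7}, so row 7, column 1 must be 6.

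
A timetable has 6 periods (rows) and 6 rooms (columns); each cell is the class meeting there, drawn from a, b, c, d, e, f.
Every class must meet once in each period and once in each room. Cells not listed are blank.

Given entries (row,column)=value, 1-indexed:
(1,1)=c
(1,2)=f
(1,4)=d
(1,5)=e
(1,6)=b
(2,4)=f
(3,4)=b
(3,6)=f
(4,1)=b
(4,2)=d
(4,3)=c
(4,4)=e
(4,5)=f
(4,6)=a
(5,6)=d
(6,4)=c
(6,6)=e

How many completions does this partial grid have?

Period 1, room 3: eliminating its period and room leaves {a}.
Period 2, room 1: eliminating its period and room leaves {a, d, e}.
Period 2, room 2: eliminating its period and room leaves {a, b, c, e}.
Period 2, room 3: eliminating its period and room leaves {a, b, d, e}.
Period 2, room 5: eliminating its period and room leaves {a, b, c, d}.
Period 2, room 6: eliminating its period and room leaves {c}.
Period 3, room 1: eliminating its period and room leaves {a, d, e}.
Period 3, room 2: eliminating its period and room leaves {a, c, e}.
Period 3, room 3: eliminating its period and room leaves {a, d, e}.
Period 3, room 5: eliminating its period and room leaves {a, c, d}.
Period 5, room 1: eliminating its period and room leaves {a, e, f}.
Period 5, room 2: eliminating its period and room leaves {a, b, c, e}.
Period 5, room 3: eliminating its period and room leaves {a, b, e, f}.
Period 5, room 4: eliminating its period and room leaves {a}.
Period 5, room 5: eliminating its period and room leaves {a, b, c}.
Period 6, room 1: eliminating its period and room leaves {a, d, f}.
Period 6, room 2: eliminating its period and room leaves {a, b}.
Period 6, room 3: eliminating its period and room leaves {a, b, d, f}.
Period 6, room 5: eliminating its period and room leaves {a, b, d}.
Enumerating the assignments across these blanks that avoid any period or room repeat gives 14 completions.

14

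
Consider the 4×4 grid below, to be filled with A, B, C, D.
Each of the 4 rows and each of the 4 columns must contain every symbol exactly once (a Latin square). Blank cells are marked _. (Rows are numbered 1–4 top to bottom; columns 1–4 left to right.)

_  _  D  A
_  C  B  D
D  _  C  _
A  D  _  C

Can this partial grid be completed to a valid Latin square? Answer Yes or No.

No

Row 2, column 1: row 2 together with column 1 already contain {A, B, C, D} — every symbol — so nothing can go there. The grid has no valid completion.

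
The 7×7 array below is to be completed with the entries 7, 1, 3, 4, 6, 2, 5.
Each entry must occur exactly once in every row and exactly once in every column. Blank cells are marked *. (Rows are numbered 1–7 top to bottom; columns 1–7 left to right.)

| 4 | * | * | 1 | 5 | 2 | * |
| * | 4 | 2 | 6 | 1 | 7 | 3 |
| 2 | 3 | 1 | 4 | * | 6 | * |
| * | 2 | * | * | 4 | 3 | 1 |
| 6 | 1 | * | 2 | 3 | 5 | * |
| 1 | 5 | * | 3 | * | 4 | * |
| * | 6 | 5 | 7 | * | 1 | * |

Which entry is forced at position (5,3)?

Row 1, column 2: row 1 has {1, 4, 2, 5} and column 2 has {1, 3, 4, 6, 2, 5}, leaving only 7.
Row 1, column 7: row 1 has {7, 1, 4, 2, 5} and column 7 has {1, 3}, leaving only 6.
Row 1, column 3: row 1 has {7, 1, 4, 6, 2, 5} and column 3 has {1, 2, 5}, leaving only 3.
Row 2, column 1: row 2 has {7, 1, 3, 4, 6, 2} and column 1 has {1, 4, 6, 2}, leaving only 5.
Row 3, column 5: row 3 has {1, 3, 4, 6, 2} and column 5 has {1, 3, 4, 5}, leaving only 7.
Row 3, column 7: row 3 has {7, 1, 3, 4, 6, 2} and column 7 has {1, 3, 6}, leaving only 5.
Row 4, column 1: row 4 has {1, 3, 4, 2} and column 1 has {1, 4, 6, 2, 5}, leaving only 7.
Row 4, column 3: row 4 has {7, 1, 3, 4, 2} and column 3 has {1, 3, 2, 5}, leaving only 6.
Row 4, column 4: row 4 has {7, 1, 3, 4, 6, 2} and column 4 has {7, 1, 3, 4, 6, 2}, leaving only 5.
Row 6, column 3: row 6 has {1, 3, 4, 5} and column 3 has {1, 3, 6, 2, 5}, leaving only 7.
Row 5 already has {1, 3, 6, 2, 5} and column 3 already has {7, 1, 3, 6, 2, 5}, so row 5, column 3 must be 4.

4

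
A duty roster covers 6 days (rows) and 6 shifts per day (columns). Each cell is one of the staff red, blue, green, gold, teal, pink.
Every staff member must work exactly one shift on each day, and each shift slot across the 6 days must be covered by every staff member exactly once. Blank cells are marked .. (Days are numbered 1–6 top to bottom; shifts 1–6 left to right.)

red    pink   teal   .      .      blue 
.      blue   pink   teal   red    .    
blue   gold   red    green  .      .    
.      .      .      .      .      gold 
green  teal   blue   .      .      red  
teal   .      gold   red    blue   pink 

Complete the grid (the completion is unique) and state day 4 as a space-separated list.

Day 4, shift 1: day 4 has {gold} and shift 1 has {red, blue, green, teal}, leaving only pink.
Day 4, shift 3: day 4 has {gold, pink} and shift 3 has {red, blue, gold, teal, pink}, leaving only green.
Day 4, shift 2: day 4 has {green, gold, pink} and shift 2 has {blue, gold, teal, pink}, leaving only red.
Day 4, shift 4: day 4 has {red, green, gold, pink} and shift 4 has {red, green, teal}, leaving only blue.
Day 4, shift 5: day 4 has {red, blue, green, gold, pink} and shift 5 has {red, blue}, leaving only teal.
So day 4 reads: pink red green blue teal gold.

pink red green blue teal gold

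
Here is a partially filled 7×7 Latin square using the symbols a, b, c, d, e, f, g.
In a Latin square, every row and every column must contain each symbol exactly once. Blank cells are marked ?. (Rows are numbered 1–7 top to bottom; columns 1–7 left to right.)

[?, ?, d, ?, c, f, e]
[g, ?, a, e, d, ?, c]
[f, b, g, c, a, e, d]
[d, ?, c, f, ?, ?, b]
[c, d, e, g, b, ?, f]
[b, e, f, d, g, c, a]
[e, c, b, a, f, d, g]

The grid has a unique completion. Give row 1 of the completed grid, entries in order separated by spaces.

Row 1, column 1: row 1 has {c, d, e, f} and column 1 has {b, c, d, e, f, g}, leaving only a.
Row 1, column 2: row 1 has {a, c, d, e, f} and column 2 has {b, c, d, e}, leaving only g.
Row 1, column 4: row 1 has {a, c, d, e, f, g} and column 4 has {a, c, d, e, f, g}, leaving only b.
So row 1 reads: a g d b c f e.

a g d b c f e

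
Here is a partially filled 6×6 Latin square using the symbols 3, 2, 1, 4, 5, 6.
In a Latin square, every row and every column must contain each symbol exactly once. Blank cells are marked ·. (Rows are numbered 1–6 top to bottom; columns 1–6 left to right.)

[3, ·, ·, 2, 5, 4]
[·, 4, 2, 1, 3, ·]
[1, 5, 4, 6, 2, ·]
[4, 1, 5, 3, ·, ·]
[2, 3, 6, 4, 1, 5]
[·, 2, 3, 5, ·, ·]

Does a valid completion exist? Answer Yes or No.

Yes

No row or column among the givens repeats a symbol, and propagating forced cells runs into no contradiction.
One valid completion exists (for instance, 3 6 1 2 5 4 / 5 4 2 1 3 6 / 1 5 4 6 2 3 / 4 1 5 3 6 2 / 2 3 6 4 1 5 / 6 2 3 5 4 1).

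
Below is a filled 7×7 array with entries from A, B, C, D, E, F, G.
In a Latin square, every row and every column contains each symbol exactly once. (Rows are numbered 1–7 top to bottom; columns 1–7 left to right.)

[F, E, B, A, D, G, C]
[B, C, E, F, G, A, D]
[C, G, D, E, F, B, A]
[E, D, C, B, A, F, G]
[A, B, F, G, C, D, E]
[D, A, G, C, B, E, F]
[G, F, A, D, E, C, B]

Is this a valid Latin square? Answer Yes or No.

Each row is a permutation of the 7 symbols, and so is each column.

Yes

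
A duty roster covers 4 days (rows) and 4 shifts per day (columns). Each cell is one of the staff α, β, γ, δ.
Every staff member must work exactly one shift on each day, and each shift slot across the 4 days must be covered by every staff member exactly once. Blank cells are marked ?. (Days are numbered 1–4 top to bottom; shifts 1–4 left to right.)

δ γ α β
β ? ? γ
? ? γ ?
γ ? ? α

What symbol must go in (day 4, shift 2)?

Day 2, shift 3: day 2 has {β, γ} and shift 3 has {α, γ}, leaving only δ.
Day 2, shift 2: day 2 has {β, γ, δ} and shift 2 has {γ}, leaving only α.
Day 3, shift 1: day 3 has {γ} and shift 1 has {β, γ, δ}, leaving only α.
Day 3, shift 4: day 3 has {α, γ} and shift 4 has {α, β, γ}, leaving only δ.
Day 3, shift 2: day 3 has {α, γ, δ} and shift 2 has {α, γ}, leaving only β.
Day 4 already has {α, γ} and shift 2 already has {α, β, γ}, so day 4, shift 2 must be δ.

δ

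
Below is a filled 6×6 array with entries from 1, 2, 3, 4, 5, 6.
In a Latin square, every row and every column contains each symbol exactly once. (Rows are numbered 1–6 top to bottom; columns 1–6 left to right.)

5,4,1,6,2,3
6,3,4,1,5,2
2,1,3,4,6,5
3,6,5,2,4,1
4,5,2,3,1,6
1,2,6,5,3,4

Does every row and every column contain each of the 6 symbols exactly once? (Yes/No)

Yes

Each row is a permutation of the 6 symbols, and so is each column.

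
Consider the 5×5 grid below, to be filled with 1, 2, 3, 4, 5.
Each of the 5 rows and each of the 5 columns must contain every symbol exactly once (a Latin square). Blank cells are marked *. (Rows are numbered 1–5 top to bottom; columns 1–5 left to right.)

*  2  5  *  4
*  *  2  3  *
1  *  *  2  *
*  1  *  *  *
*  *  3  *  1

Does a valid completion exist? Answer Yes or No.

Row 1, column 1: row 1 has {2, 4, 5} and column 1 has {1}, so it must be 3.
Row 1, column 4: row 1 has {2, 3, 4, 5} and column 4 has {2, 3}, so it must be 1.
Row 2, column 5: row 2 has {2, 3} and column 5 has {1, 4}, so it must be 5.
Row 2, column 1: row 2 has {2, 3, 5} and column 1 has {1, 3}, so it must be 4.
Now row 2, column 2: row 2 together with column 2 already contain {1, 2, 3, 4, 5} — every symbol — so nothing can go there. The grid has no valid completion.

No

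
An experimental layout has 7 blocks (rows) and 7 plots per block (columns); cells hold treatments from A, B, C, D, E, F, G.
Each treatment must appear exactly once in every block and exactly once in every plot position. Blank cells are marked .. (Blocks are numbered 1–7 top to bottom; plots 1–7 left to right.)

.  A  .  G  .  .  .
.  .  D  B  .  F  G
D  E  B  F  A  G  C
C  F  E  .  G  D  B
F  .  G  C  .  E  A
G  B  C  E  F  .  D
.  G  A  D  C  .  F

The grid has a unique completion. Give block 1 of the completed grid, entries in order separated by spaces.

B A F G D C E

Block 1, plot 3: block 1 has {A, G} and plot 3 has {A, B, C, D, E, G}, leaving only F.
Block 1, plot 7: block 1 has {A, F, G} and plot 7 has {A, B, C, D, F, G}, leaving only E.
Block 1, plot 1: block 1 has {A, E, F, G} and plot 1 has {C, D, F, G}, leaving only B.
Block 1, plot 5: block 1 has {A, B, E, F, G} and plot 5 has {A, C, F, G}, leaving only D.
Block 1, plot 6: block 1 has {A, B, D, E, F, G} and plot 6 has {D, E, F, G}, leaving only C.
So block 1 reads: B A F G D C E.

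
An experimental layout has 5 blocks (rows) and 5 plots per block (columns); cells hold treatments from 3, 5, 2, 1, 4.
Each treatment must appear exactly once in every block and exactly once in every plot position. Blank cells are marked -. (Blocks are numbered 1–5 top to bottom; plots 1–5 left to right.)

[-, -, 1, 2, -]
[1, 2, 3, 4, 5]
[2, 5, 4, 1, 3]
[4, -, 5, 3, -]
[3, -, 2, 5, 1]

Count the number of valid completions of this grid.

1

Block 1, plot 1: eliminating its block and plot leaves {5}.
Block 1, plot 2: eliminating its block and plot leaves {3, 4}.
Block 1, plot 5: eliminating its block and plot leaves {4}.
Block 4, plot 2: eliminating its block and plot leaves {1}.
Block 4, plot 5: eliminating its block and plot leaves {2}.
Block 5, plot 2: eliminating its block and plot leaves {4}.
Only one assignment across all blanks avoids any block or plot repeat, giving 1 completion.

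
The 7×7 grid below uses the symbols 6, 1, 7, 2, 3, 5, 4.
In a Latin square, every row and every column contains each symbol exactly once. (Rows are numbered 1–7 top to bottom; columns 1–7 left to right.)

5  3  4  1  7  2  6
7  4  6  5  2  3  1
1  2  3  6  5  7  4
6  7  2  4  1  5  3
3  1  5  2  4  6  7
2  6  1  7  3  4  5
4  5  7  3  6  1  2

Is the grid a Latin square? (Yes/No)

Yes

Each row is a permutation of the 7 symbols, and so is each column.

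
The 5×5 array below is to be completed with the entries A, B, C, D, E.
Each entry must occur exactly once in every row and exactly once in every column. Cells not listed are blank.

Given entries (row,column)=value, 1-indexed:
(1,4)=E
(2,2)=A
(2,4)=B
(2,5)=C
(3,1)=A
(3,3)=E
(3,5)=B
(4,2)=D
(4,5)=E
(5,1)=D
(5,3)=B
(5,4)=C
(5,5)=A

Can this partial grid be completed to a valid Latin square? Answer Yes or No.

No row or column among the givens repeats a symbol, and propagating forced cells runs into no contradiction.
One valid completion exists (for instance, C B A E D / E A D B C / A C E D B / B D C A E / D E B C A).

Yes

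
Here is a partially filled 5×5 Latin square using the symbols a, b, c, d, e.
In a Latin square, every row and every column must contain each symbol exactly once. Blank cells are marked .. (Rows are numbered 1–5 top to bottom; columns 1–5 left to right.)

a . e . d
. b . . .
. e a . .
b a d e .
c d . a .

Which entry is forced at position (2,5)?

Row 1, column 2: row 1 has {a, d, e} and column 2 has {a, b, d, e}, leaving only c.
Row 1, column 4: row 1 has {a, c, d, e} and column 4 has {a, e}, leaving only b.
Row 2, column 3: row 2 has {b} and column 3 has {a, d, e}, leaving only c.
Row 2, column 4: row 2 has {b, c} and column 4 has {a, b, e}, leaving only d.
Row 2, column 1: row 2 has {b, c, d} and column 1 has {a, b, c}, leaving only e.
Row 2 already has {b, c, d, e} and column 5 already has {d}, so row 2, column 5 must be a.

a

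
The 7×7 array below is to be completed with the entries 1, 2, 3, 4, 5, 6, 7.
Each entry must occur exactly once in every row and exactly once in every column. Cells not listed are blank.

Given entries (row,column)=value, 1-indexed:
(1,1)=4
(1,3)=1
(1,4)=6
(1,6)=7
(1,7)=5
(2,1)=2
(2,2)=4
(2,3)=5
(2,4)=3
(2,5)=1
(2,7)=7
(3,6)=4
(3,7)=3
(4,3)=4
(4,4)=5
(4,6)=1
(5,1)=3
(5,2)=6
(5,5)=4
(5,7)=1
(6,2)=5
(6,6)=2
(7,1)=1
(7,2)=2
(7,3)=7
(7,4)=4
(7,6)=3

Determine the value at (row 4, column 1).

Row 1, column 2: row 1 has {1, 4, 5, 6, 7} and column 2 has {2, 4, 5, 6}, leaving only 3.
Row 1, column 5: row 1 has {1, 3, 4, 5, 6, 7} and column 5 has {1, 4}, leaving only 2.
Row 2, column 6: row 2 has {1, 2, 3, 4, 5, 7} and column 6 has {1, 2, 3, 4, 7}, leaving only 6.
Row 4, column 2: row 4 has {1, 4, 5} and column 2 has {2, 3, 4, 5, 6}, leaving only 7.
Row 4 already has {1, 4, 5, 7} and column 1 already has {1, 2, 3, 4}, so row 4, column 1 must be 6.

6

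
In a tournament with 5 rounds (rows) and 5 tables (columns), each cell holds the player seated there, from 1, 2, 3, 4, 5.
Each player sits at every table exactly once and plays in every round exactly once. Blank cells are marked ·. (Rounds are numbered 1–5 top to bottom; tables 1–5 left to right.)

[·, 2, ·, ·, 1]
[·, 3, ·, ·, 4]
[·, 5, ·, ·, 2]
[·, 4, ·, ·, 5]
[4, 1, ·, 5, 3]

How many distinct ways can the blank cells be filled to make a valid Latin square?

Round 1, table 1: eliminating its round and table leaves {3, 5}.
Round 1, table 3: eliminating its round and table leaves {3, 4, 5}.
Round 1, table 4: eliminating its round and table leaves {3, 4}.
Round 2, table 1: eliminating its round and table leaves {1, 2, 5}.
Round 2, table 3: eliminating its round and table leaves {1, 2, 5}.
Round 2, table 4: eliminating its round and table leaves {1, 2}.
Round 3, table 1: eliminating its round and table leaves {1, 3}.
Round 3, table 3: eliminating its round and table leaves {1, 3, 4}.
Round 3, table 4: eliminating its round and table leaves {1, 3, 4}.
Round 4, table 1: eliminating its round and table leaves {1, 2, 3}.
Round 4, table 3: eliminating its round and table leaves {1, 2, 3}.
Round 4, table 4: eliminating its round and table leaves {1, 2, 3}.
Round 5, table 3: eliminating its round and table leaves {2}.
Enumerating the assignments across these blanks that avoid any round or table repeat gives 6 completions.

6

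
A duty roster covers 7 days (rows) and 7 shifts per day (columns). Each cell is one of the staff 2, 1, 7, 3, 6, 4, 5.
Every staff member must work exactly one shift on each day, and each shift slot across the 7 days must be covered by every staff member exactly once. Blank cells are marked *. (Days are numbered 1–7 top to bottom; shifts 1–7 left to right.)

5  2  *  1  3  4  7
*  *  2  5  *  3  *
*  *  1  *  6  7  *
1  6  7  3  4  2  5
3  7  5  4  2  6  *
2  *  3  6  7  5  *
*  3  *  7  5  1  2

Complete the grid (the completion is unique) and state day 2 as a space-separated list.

7 4 2 5 1 3 6

Day 2, shift 5: day 2 has {2, 3, 5} and shift 5 has {2, 7, 3, 6, 4, 5}, leaving only 1.
Day 2, shift 2: day 2 has {2, 1, 3, 5} and shift 2 has {2, 7, 3, 6}, leaving only 4.
Day 2, shift 7: day 2 has {2, 1, 3, 4, 5} and shift 7 has {2, 7, 5}, leaving only 6.
Day 2, shift 1: day 2 has {2, 1, 3, 6, 4, 5} and shift 1 has {2, 1, 3, 5}, leaving only 7.
So day 2 reads: 7 4 2 5 1 3 6.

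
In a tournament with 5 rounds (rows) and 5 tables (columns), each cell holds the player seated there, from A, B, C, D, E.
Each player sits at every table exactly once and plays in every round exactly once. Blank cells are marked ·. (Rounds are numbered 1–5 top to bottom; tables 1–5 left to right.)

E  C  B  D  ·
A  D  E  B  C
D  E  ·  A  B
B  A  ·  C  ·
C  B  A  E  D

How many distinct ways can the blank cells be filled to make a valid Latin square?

1

Round 1, table 5: eliminating its round and table leaves {A}.
Round 3, table 3: eliminating its round and table leaves {C}.
Round 4, table 3: eliminating its round and table leaves {D}.
Round 4, table 5: eliminating its round and table leaves {E}.
Only one assignment across all blanks avoids any round or table repeat, giving 1 completion.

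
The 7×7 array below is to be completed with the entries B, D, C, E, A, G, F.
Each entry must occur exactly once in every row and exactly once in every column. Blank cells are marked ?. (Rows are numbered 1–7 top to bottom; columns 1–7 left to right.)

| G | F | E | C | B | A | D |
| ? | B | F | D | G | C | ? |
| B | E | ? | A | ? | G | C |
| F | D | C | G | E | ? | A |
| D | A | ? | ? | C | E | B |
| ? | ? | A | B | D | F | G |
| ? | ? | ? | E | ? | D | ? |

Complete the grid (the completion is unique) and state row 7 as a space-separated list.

C G B E A D F

Row 7, column 7: row 7 has {D, E} and column 7 has {B, D, C, A, G}, leaving only F.
Row 7, column 5: row 7 has {D, E, F} and column 5 has {B, D, C, E, G}, leaving only A.
Row 7, column 1: row 7 has {D, E, A, F} and column 1 has {B, D, G, F}, leaving only C.
Row 7, column 2: row 7 has {D, C, E, A, F} and column 2 has {B, D, E, A, F}, leaving only G.
Row 7, column 3: row 7 has {D, C, E, A, G, F} and column 3 has {C, E, A, F}, leaving only B.
So row 7 reads: C G B E A D F.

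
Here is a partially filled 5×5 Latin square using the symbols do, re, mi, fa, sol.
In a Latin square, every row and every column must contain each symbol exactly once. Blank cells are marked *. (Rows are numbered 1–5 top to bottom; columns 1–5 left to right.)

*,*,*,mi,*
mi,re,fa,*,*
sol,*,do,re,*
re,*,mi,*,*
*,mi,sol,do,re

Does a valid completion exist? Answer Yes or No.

Yes

No row or column among the givens repeats a symbol, and propagating forced cells runs into no contradiction.
One valid completion exists (for instance, do sol re mi fa / mi re fa sol do / sol fa do re mi / re do mi fa sol / fa mi sol do re).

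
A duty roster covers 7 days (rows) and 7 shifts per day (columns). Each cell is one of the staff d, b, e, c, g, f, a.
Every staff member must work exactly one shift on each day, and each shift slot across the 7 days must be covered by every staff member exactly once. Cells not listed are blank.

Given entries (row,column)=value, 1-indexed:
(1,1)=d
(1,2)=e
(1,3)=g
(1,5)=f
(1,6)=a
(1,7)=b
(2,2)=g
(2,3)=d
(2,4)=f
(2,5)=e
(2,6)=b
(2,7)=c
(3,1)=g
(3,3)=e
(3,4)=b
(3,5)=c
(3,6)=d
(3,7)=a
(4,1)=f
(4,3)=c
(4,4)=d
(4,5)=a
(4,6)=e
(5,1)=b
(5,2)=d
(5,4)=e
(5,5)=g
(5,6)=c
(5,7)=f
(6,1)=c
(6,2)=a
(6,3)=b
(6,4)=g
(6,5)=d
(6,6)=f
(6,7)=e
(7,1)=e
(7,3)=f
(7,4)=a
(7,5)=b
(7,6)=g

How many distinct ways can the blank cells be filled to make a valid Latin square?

Day 1, shift 4: eliminating its day and shift leaves {c}.
Day 2, shift 1: eliminating its day and shift leaves {a}.
Day 3, shift 2: eliminating its day and shift leaves {f}.
Day 4, shift 2: eliminating its day and shift leaves {b}.
Day 4, shift 7: eliminating its day and shift leaves {g}.
Day 5, shift 3: eliminating its day and shift leaves {a}.
Day 7, shift 2: eliminating its day and shift leaves {c}.
Day 7, shift 7: eliminating its day and shift leaves {d}.
Only one assignment across all blanks avoids any day or shift repeat, giving 1 completion.

1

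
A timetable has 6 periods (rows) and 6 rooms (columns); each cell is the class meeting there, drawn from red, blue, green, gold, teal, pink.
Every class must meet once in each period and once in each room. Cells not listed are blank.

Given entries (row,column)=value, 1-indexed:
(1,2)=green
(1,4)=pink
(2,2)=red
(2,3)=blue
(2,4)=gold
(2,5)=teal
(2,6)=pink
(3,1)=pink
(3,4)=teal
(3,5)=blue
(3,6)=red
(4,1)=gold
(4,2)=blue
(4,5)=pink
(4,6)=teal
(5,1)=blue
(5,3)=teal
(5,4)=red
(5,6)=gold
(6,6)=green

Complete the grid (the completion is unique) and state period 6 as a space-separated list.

Period 6, room 4: period 6 has {green} and room 4 has {red, gold, teal, pink}, leaving only blue.
Period 1, room 6: period 1 has {green, pink} and room 6 has {red, green, gold, teal, pink}, leaving only blue.
Period 2, room 1: period 2 has {red, blue, gold, teal, pink} and room 1 has {blue, gold, pink}, leaving only green.
Period 3, room 2: period 3 has {red, blue, teal, pink} and room 2 has {red, blue, green}, leaving only gold.
Period 3, room 3: period 3 has {red, blue, gold, teal, pink} and room 3 has {blue, teal}, leaving only green.
Period 4, room 3: period 4 has {blue, gold, teal, pink} and room 3 has {blue, green, teal}, leaving only red.
Period 1, room 3: period 1 has {blue, green, pink} and room 3 has {red, blue, green, teal}, leaving only gold.
Period 6, room 3: period 6 has {blue, green} and room 3 has {red, blue, green, gold, teal}, leaving only pink.
Period 6, room 2: period 6 has {blue, green, pink} and room 2 has {red, blue, green, gold}, leaving only teal.
Period 6, room 1: period 6 has {blue, green, teal, pink} and room 1 has {blue, green, gold, pink}, leaving only red.
Period 6, room 5: period 6 has {red, blue, green, teal, pink} and room 5 has {blue, teal, pink}, leaving only gold.
So period 6 reads: red teal pink blue gold green.

red teal pink blue gold green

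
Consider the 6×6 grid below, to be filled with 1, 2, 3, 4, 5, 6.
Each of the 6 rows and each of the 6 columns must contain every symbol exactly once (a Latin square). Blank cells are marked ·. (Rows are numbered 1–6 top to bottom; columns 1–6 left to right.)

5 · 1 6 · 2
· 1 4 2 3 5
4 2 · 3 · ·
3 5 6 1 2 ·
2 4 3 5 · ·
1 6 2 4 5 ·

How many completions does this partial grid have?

2

Row 1, column 2: eliminating its row and column leaves {3}.
Row 1, column 5: eliminating its row and column leaves {4}.
Row 2, column 1: eliminating its row and column leaves {6}.
Row 3, column 3: eliminating its row and column leaves {5}.
Row 3, column 5: eliminating its row and column leaves {1, 6}.
Row 3, column 6: eliminating its row and column leaves {1, 6}.
Row 4, column 6: eliminating its row and column leaves {4}.
Row 5, column 5: eliminating its row and column leaves {1, 6}.
Row 5, column 6: eliminating its row and column leaves {1, 6}.
Row 6, column 6: eliminating its row and column leaves {3}.
Enumerating the assignments across these blanks that avoid any row or column repeat gives 2 completions.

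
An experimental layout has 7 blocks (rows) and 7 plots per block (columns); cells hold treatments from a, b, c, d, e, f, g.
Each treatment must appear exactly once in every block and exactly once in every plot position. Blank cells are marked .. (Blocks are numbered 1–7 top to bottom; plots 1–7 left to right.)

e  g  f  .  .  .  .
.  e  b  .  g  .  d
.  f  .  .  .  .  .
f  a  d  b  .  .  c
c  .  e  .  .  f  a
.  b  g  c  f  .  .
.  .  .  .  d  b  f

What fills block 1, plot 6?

Block 1, plot 7: block 1 has {e, f, g} and plot 7 has {a, c, d, f}, leaving only b.
Block 2, plot 1: block 2 has {b, d, e, g} and plot 1 has {c, e, f}, leaving only a.
Block 2, plot 4: block 2 has {a, b, d, e, g} and plot 4 has {b, c}, leaving only f.
Block 2, plot 6: block 2 has {a, b, d, e, f, g} and plot 6 has {b, f}, leaving only c.
Block 4, plot 5: block 4 has {a, b, c, d, f} and plot 5 has {d, f, g}, leaving only e.
Block 4, plot 6: block 4 has {a, b, c, d, e, f} and plot 6 has {b, c, f}, leaving only g.
Block 5, plot 2: block 5 has {a, c, e, f} and plot 2 has {a, b, e, f, g}, leaving only d.
Block 5, plot 4: block 5 has {a, c, d, e, f} and plot 4 has {b, c, f}, leaving only g.
Block 5, plot 5: block 5 has {a, c, d, e, f, g} and plot 5 has {d, e, f, g}, leaving only b.
Block 6, plot 1: block 6 has {b, c, f, g} and plot 1 has {a, c, e, f}, leaving only d.
Block 6, plot 7: block 6 has {b, c, d, f, g} and plot 7 has {a, b, c, d, f}, leaving only e.
Block 3, plot 7: block 3 has {f} and plot 7 has {a, b, c, d, e, f}, leaving only g.
Block 3, plot 1: block 3 has {f, g} and plot 1 has {a, c, d, e, f}, leaving only b.
Block 6, plot 6: block 6 has {b, c, d, e, f, g} and plot 6 has {b, c, f, g}, leaving only a.
Block 1 already has {b, e, f, g} and plot 6 already has {a, b, c, f, g}, so block 1, plot 6 must be d.

d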